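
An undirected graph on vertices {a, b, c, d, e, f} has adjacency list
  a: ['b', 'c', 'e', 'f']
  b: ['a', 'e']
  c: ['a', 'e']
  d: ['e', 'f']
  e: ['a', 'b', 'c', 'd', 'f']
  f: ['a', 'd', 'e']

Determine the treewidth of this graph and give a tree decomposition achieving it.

Every bag has size at most 3, so the width is 3 − 1 = 2 and tw(G) ≤ 2. On the other hand G contains the 3-clique {d, e, f}. A clique must lie in a single bag of any decomposition, so no decomposition can have width below 2. Hence tw(G) = 2 exactly.

Treewidth 2.
One such decomposition:
Bags: B1 = {a, b, e}  B2 = {a, e, f}  B3 = {d, e, f}  B4 = {a, c, e}
Tree: B1–B2, B2–B3, B1–B4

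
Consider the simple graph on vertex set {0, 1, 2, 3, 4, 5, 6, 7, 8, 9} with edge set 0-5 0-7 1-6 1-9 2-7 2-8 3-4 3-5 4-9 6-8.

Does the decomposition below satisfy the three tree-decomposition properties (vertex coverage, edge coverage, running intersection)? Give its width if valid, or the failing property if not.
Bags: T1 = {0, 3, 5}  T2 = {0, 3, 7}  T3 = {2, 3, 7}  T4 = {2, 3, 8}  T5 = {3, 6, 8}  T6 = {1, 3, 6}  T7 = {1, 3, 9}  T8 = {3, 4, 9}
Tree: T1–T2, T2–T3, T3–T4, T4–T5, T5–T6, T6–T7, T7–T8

Yes; width 2.

Checking the three conditions: (i) the bags cover all of {0, 1, 2, 3, 4, 5, 6, 7, 8, 9}; (ii) for each edge, some bag contains both endpoints; (iii) the bags containing any fixed vertex form a subtree. All hold, so the decomposition is valid with width 3 − 1 = 2.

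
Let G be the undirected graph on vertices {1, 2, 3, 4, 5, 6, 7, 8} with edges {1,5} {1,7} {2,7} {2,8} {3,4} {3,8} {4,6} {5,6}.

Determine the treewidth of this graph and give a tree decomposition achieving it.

Treewidth 2.
Bags: B1 = {3, 4, 8}  B2 = {2, 4, 8}  B3 = {2, 4, 7}  B4 = {1, 4, 7}  B5 = {1, 4, 5}  B6 = {4, 5, 6}
Tree: B1–B2, B2–B3, B3–B4, B4–B5, B5–B6

The largest bag has 3 vertices, giving width 2; this decomposition certifies tw(G) ≤ 2. For the lower bound, G contains the cycle 4–3–8–2–7–1–5–6–4, so G is not a forest; only forests have treewidth ≤ 1, hence tw(G) ≥ 2. Therefore the treewidth is 2.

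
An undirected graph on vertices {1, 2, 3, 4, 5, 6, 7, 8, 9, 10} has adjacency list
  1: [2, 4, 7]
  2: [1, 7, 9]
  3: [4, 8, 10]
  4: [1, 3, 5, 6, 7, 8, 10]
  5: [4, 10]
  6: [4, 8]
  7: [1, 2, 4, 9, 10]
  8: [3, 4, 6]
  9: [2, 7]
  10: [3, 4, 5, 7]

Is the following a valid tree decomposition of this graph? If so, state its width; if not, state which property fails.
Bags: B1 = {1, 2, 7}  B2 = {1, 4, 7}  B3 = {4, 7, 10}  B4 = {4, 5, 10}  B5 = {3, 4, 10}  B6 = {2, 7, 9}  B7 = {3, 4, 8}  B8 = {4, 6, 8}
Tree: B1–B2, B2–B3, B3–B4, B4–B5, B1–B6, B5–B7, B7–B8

Checking the three conditions: (i) the bags cover all of {1, 2, 3, 4, 5, 6, 7, 8, 9, 10}; (ii) for each edge, some bag contains both endpoints; (iii) the bags containing any fixed vertex form a subtree. All hold, so the decomposition is valid with width 3 − 1 = 2.

Yes; width 2.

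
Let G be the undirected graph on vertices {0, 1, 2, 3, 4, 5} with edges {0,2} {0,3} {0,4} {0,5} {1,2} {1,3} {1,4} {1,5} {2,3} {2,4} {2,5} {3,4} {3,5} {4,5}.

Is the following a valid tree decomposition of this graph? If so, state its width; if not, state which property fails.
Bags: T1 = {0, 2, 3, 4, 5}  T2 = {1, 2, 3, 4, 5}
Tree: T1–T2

Every vertex of G appears in some bag (union = {0, 1, 2, 3, 4, 5}); every edge is covered by a bag; and for each vertex v the set of bags containing v is connected in the bag tree. The decomposition is therefore valid. The largest bag has 5 vertices, so the width is 4.

Yes; width 4.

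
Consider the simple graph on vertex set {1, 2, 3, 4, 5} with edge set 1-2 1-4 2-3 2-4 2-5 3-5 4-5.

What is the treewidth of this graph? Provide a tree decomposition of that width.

The largest bag has 3 vertices, giving width 2; this decomposition certifies tw(G) ≤ 2. For the lower bound, the 3 vertices {2, 3, 5} are pairwise adjacent, and any tree decomposition puts a clique entirely inside one bag — forcing width ≥ 2. The upper and lower bounds meet at 2, so that is the treewidth.

Treewidth 2.
One optimal decomposition is:
Bags: B1 = {2, 4, 5}  B2 = {2, 3, 5}  B3 = {1, 2, 4}
Tree: B1–B2, B1–B3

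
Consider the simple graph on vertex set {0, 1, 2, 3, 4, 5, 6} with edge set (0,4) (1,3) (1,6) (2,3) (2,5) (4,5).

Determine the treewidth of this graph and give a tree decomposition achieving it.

The largest bag has 2 vertices, giving width 1; this decomposition certifies tw(G) ≤ 1. Any graph with an edge has treewidth ≥ 1, and G has the edge 0–4. Combining the bounds, tw(G) = 1.

Treewidth 1.
One optimal decomposition is:
Bags: B1 = {0, 4}  B2 = {4, 5}  B3 = {2, 5}  B4 = {2, 3}  B5 = {1, 3}  B6 = {1, 6}
Tree: B1–B2, B2–B3, B3–B4, B4–B5, B5–B6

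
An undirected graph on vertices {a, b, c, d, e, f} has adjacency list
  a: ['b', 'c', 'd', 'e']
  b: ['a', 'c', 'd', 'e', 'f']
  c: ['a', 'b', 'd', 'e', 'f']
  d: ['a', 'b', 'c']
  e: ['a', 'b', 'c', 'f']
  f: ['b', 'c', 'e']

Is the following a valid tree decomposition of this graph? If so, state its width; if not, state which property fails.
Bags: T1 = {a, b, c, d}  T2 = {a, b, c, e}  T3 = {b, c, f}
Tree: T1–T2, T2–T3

No — edge (e,f) lies in no bag.

A tree decomposition must satisfy three properties: every vertex lies in some bag; for every edge, both endpoints lie together in some bag; and for every vertex, the bags containing it form a connected subtree. Here edge (e,f) lies in no bag, so the decomposition is invalid.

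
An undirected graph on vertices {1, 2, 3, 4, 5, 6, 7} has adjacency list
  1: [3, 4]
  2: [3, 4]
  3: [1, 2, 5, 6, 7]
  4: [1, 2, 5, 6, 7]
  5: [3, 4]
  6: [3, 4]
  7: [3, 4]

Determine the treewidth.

A width-2 tree decomposition is:
Bags: B1 = {3, 4, 5}  B2 = {2, 3, 4}  B3 = {1, 3, 4}  B4 = {3, 4, 7}  B5 = {3, 4, 6}
Tree: B1–B2, B2–B3, B3–B4, B4–B5
Every bag has size at most 3, so the width is 3 − 1 = 2 and tw(G) ≤ 2. Since 4–5–3–2–4 is a cycle in G, G is not acyclic. Forests are exactly the graphs of treewidth ≤ 1, so tw(G) ≥ 2. Hence tw(G) = 2 exactly.

2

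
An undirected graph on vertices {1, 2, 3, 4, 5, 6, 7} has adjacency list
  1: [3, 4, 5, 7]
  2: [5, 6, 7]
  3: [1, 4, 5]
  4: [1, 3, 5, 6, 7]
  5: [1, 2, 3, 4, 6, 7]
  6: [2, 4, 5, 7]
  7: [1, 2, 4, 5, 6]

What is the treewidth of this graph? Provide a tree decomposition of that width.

Each bag holds 4 vertices, so the decomposition has width 3, which upper-bounds the treewidth. For the lower bound, the 4 vertices {2, 5, 6, 7} are pairwise adjacent, and any tree decomposition puts a clique entirely inside one bag — forcing width ≥ 3. Combining the bounds, tw(G) = 3.

Treewidth 3.
One optimal decomposition is:
Bags: B1 = {2, 5, 6, 7}  B2 = {4, 5, 6, 7}  B3 = {1, 4, 5, 7}  B4 = {1, 3, 4, 5}
Tree: B1–B2, B2–B3, B3–B4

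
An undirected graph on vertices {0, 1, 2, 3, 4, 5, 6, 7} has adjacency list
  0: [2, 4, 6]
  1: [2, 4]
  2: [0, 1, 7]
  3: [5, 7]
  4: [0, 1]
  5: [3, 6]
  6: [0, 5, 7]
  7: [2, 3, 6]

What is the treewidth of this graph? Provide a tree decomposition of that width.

The largest bag has 3 vertices, giving width 2; this decomposition certifies tw(G) ≤ 2. The edges 1–4–0–2–1 form a cycle, so G is not a tree and its treewidth is at least 2. Combining the bounds, tw(G) = 2.

Treewidth 2.
One such decomposition:
Bags: B1 = {1, 2, 4}  B2 = {0, 2, 4}  B3 = {0, 2, 7}  B4 = {0, 6, 7}  B5 = {3, 6, 7}  B6 = {3, 5, 6}
Tree: B1–B2, B2–B3, B3–B4, B4–B5, B5–B6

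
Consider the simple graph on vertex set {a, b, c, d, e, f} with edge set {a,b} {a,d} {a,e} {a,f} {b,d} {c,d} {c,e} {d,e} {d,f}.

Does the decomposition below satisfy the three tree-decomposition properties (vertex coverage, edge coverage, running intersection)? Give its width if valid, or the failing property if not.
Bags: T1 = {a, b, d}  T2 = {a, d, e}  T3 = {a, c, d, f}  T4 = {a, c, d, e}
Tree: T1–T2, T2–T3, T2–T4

A tree decomposition must satisfy three properties: every vertex lies in some bag; for every edge, both endpoints lie together in some bag; and for every vertex, the bags containing it form a connected subtree. Here bags containing vertex c are not connected in the tree, so the decomposition is invalid.

No — bags containing vertex c are not connected in the tree.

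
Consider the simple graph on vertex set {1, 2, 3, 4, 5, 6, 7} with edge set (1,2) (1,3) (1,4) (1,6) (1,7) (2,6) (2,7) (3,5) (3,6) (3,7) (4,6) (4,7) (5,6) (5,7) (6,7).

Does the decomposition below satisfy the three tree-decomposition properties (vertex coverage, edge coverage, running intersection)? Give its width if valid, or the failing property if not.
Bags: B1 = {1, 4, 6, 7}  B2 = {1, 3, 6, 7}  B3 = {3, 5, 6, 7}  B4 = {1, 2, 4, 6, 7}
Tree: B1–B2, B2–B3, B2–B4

A tree decomposition must satisfy three properties: every vertex lies in some bag; for every edge, both endpoints lie together in some bag; and for every vertex, the bags containing it form a connected subtree. Here bags containing vertex 4 are not connected in the tree, so the decomposition is invalid.

No — bags containing vertex 4 are not connected in the tree.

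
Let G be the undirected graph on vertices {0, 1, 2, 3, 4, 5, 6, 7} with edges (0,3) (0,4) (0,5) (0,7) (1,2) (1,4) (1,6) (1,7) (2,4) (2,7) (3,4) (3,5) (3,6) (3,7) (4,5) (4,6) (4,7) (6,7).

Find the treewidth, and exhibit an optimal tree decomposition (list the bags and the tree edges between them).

The largest bag has 4 vertices, giving width 3; this decomposition certifies tw(G) ≤ 3. Conversely, {0, 3, 4, 5} is a clique of size 4, and the vertices of any clique must share a bag in every tree decomposition; so some bag has ≥ 4 vertices and tw(G) ≥ 3. Combining the bounds, tw(G) = 3.

Treewidth 3.
One optimal decomposition is:
Bags: B1 = {1, 2, 4, 7}  B2 = {1, 4, 6, 7}  B3 = {3, 4, 6, 7}  B4 = {0, 3, 4, 7}  B5 = {0, 3, 4, 5}
Tree: B1–B2, B2–B3, B3–B4, B4–B5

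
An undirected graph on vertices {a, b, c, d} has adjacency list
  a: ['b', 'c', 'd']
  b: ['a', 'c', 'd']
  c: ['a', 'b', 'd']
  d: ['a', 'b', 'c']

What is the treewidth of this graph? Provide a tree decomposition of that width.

Treewidth 3.
Bags: B1 = {a, b, c, d}
Tree: (single bag)

With just one bag of size 4, the width is 4 − 1 = 3, so tw(G) ≤ 3. Conversely, {a, b, c, d} is a clique of size 4, and the vertices of any clique must share a bag in every tree decomposition; so some bag has ≥ 4 vertices and tw(G) ≥ 3. The upper and lower bounds meet at 3, so that is the treewidth.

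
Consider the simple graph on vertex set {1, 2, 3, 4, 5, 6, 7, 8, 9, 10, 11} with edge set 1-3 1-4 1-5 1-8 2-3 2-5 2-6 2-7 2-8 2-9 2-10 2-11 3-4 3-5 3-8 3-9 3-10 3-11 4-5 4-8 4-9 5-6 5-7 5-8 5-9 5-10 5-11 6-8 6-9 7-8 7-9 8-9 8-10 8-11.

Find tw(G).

4

A width-4 tree decomposition is:
Bags: B1 = {2, 3, 5, 8, 10}  B2 = {2, 3, 5, 8, 11}  B3 = {2, 3, 5, 8, 9}  B4 = {3, 4, 5, 8, 9}  B5 = {1, 3, 4, 5, 8}  B6 = {2, 5, 7, 8, 9}  B7 = {2, 5, 6, 8, 9}
Tree: B1–B2, B1–B3, B3–B4, B4–B5, B3–B6, B3–B7
The largest bag has 5 vertices, giving width 4; this decomposition certifies tw(G) ≤ 4. For the lower bound, the 5 vertices {1, 3, 4, 5, 8} are pairwise adjacent, and any tree decomposition puts a clique entirely inside one bag — forcing width ≥ 4. Combining the bounds, tw(G) = 4.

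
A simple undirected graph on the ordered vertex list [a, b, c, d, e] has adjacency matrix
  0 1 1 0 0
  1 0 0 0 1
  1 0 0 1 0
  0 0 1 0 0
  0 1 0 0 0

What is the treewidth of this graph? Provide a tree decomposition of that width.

Treewidth 1.
Bags: B1 = {c, d}  B2 = {a, c}  B3 = {a, b}  B4 = {b, e}
Tree: B1–B2, B2–B3, B3–B4

The largest bag has 2 vertices, giving width 1; this decomposition certifies tw(G) ≤ 1. G has an edge, so its treewidth is at least 1. Therefore the treewidth is 1.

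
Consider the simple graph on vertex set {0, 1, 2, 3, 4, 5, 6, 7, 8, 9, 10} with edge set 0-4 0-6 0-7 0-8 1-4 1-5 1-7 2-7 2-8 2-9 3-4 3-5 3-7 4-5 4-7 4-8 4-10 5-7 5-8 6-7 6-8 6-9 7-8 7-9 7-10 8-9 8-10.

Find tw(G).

A width-3 tree decomposition is:
Bags: B1 = {4, 5, 7, 8}  B2 = {1, 4, 5, 7}  B3 = {0, 4, 7, 8}  B4 = {0, 6, 7, 8}  B5 = {4, 7, 8, 10}  B6 = {3, 4, 5, 7}  B7 = {6, 7, 8, 9}  B8 = {2, 7, 8, 9}
Tree: B1–B2, B1–B3, B3–B4, B3–B5, B2–B6, B4–B7, B7–B8
Every bag has size at most 4, so the width is 4 − 1 = 3 and tw(G) ≤ 3. On the other hand G contains the 4-clique {2, 7, 8, 9}. A clique must lie in a single bag of any decomposition, so no decomposition can have width below 3. Hence tw(G) = 3 exactly.

3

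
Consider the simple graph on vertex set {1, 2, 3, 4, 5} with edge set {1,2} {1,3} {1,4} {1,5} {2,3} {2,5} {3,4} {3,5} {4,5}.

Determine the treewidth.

A width-3 tree decomposition is:
Bags: B1 = {1, 3, 4, 5}  B2 = {1, 2, 3, 5}
Tree: B1–B2
Every bag has size at most 4, so the width is 4 − 1 = 3 and tw(G) ≤ 3. On the other hand G contains the 4-clique {1, 2, 3, 5}. A clique must lie in a single bag of any decomposition, so no decomposition can have width below 3. The upper and lower bounds meet at 3, so that is the treewidth.

3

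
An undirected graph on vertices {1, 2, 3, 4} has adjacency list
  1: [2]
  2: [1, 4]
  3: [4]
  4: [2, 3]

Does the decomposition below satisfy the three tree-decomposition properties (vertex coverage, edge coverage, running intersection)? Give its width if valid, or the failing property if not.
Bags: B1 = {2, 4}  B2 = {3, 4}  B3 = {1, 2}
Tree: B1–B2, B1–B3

Yes; width 1.

Vertex coverage: the bags together contain {1, 2, 3, 4}, the full vertex set. Edge coverage: each edge of G has both endpoints in at least one bag. Running intersection: for every vertex, the bags containing it form a connected subtree. All three properties hold, so this is a valid tree decomposition of width max|bag| − 1 = 1, and hence tw(G) ≤ 1.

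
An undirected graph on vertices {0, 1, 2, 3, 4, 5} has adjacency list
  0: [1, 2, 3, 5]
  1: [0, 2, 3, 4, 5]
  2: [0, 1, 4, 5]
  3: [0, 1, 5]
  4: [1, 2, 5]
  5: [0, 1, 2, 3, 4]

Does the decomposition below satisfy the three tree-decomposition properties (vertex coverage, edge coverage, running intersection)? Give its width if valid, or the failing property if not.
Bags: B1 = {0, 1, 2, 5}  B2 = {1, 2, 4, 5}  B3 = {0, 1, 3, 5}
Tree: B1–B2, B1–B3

Checking the three conditions: (i) the bags cover all of {0, 1, 2, 3, 4, 5}; (ii) for each edge, some bag contains both endpoints; (iii) the bags containing any fixed vertex form a subtree. All hold, so the decomposition is valid with width 4 − 1 = 3.

Yes; width 3.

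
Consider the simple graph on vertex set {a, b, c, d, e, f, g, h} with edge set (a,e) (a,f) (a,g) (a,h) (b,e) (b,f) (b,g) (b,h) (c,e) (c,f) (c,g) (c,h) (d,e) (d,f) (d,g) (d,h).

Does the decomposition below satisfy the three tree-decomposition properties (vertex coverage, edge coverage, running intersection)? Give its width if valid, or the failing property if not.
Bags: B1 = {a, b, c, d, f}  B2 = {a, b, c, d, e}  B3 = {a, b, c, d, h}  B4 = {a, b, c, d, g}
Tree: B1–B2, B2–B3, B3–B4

Yes; width 4.

Checking the three conditions: (i) the bags cover all of {a, b, c, d, e, f, g, h}; (ii) for each edge, some bag contains both endpoints; (iii) the bags containing any fixed vertex form a subtree. All hold, so the decomposition is valid with width 5 − 1 = 4.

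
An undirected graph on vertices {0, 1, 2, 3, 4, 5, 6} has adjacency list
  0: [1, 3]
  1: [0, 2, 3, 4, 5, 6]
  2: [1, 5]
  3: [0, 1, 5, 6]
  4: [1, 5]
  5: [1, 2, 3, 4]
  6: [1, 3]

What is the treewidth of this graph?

2

A width-2 tree decomposition is:
Bags: B1 = {1, 3, 5}  B2 = {1, 2, 5}  B3 = {1, 4, 5}  B4 = {1, 3, 6}  B5 = {0, 1, 3}
Tree: B1–B2, B2–B3, B1–B4, B4–B5
Each bag holds 3 vertices, so the decomposition has width 2, which upper-bounds the treewidth. Conversely, {1, 2, 5} is a clique of size 3, and the vertices of any clique must share a bag in every tree decomposition; so some bag has ≥ 3 vertices and tw(G) ≥ 2. Combining the bounds, tw(G) = 2.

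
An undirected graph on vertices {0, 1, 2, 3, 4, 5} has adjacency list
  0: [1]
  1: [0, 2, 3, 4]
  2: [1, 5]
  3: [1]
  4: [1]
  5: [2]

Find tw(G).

1

A width-1 tree decomposition is:
Bags: B1 = {1, 2}  B2 = {2, 5}  B3 = {1, 4}  B4 = {1, 3}  B5 = {0, 1}
Tree: B1–B2, B1–B3, B3–B4, B4–B5
The largest bag has 2 vertices, giving width 1; this decomposition certifies tw(G) ≤ 1. Any graph with an edge has treewidth ≥ 1, and G has the edge 1–2. Hence tw(G) = 1 exactly.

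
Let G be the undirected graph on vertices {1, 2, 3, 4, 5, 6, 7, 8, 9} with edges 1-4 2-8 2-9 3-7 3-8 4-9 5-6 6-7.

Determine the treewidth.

1

A width-1 tree decomposition is:
Bags: B1 = {5, 6}  B2 = {6, 7}  B3 = {3, 7}  B4 = {3, 8}  B5 = {2, 8}  B6 = {2, 9}  B7 = {4, 9}  B8 = {1, 4}
Tree: B1–B2, B2–B3, B3–B4, B4–B5, B5–B6, B6–B7, B7–B8
Every bag has size at most 2, so the width is 2 − 1 = 1 and tw(G) ≤ 1. Any graph with an edge has treewidth ≥ 1, and G has the edge 5–6. The upper and lower bounds meet at 1, so that is the treewidth.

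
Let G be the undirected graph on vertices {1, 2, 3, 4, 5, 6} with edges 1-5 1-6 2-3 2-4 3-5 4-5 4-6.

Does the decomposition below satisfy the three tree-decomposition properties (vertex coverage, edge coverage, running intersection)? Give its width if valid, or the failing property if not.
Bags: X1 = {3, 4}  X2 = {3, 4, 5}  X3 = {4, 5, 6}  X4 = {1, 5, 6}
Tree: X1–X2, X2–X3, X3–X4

A tree decomposition must satisfy three properties: every vertex lies in some bag; for every edge, both endpoints lie together in some bag; and for every vertex, the bags containing it form a connected subtree. Here vertex 2 appears in no bag, so the decomposition is invalid.

No — vertex 2 appears in no bag.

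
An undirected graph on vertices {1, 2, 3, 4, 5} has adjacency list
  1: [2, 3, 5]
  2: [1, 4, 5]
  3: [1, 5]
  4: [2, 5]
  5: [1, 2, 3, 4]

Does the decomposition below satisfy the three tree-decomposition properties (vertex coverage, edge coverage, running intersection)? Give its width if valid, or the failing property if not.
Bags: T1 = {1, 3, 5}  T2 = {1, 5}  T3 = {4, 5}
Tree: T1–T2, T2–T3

No — vertex 2 appears in no bag.

A tree decomposition must satisfy three properties: every vertex lies in some bag; for every edge, both endpoints lie together in some bag; and for every vertex, the bags containing it form a connected subtree. Here vertex 2 appears in no bag, so the decomposition is invalid.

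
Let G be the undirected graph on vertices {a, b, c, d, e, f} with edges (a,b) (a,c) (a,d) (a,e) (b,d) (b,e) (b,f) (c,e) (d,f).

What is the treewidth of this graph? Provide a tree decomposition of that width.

Every bag has size at most 3, so the width is 3 − 1 = 2 and tw(G) ≤ 2. For the lower bound, the 3 vertices {a, b, d} are pairwise adjacent, and any tree decomposition puts a clique entirely inside one bag — forcing width ≥ 2. The upper and lower bounds meet at 2, so that is the treewidth.

Treewidth 2.
One optimal decomposition is:
Bags: B1 = {a, b, e}  B2 = {a, b, d}  B3 = {a, c, e}  B4 = {b, d, f}
Tree: B1–B2, B1–B3, B2–B4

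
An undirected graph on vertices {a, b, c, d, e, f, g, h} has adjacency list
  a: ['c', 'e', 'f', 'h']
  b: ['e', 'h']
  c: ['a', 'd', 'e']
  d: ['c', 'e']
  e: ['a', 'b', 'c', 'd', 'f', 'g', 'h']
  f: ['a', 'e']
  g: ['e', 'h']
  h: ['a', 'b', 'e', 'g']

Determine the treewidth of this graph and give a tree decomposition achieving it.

Treewidth 2.
One such decomposition:
Bags: B1 = {a, e, f}  B2 = {a, c, e}  B3 = {c, d, e}  B4 = {a, e, h}  B5 = {e, g, h}  B6 = {b, e, h}
Tree: B1–B2, B2–B3, B2–B4, B4–B5, B5–B6

Each bag holds 3 vertices, so the decomposition has width 2, which upper-bounds the treewidth. For the lower bound, the 3 vertices {c, d, e} are pairwise adjacent, and any tree decomposition puts a clique entirely inside one bag — forcing width ≥ 2. Therefore the treewidth is 2.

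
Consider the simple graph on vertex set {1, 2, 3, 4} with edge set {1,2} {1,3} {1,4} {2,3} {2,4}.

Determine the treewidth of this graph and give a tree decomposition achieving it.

Every bag has size at most 3, so the width is 3 − 1 = 2 and tw(G) ≤ 2. Conversely, {1, 2, 3} is a clique of size 3, and the vertices of any clique must share a bag in every tree decomposition; so some bag has ≥ 3 vertices and tw(G) ≥ 2. The upper and lower bounds meet at 2, so that is the treewidth.

Treewidth 2.
Bags: B1 = {1, 2, 3}  B2 = {1, 2, 4}
Tree: B1–B2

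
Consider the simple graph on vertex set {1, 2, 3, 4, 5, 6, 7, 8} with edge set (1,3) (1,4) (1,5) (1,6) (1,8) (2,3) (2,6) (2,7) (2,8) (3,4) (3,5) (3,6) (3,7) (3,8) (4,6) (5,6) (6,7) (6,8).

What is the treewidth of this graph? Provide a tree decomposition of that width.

Treewidth 3.
One optimal decomposition is:
Bags: B1 = {1, 3, 4, 6}  B2 = {1, 3, 6, 8}  B3 = {2, 3, 6, 8}  B4 = {2, 3, 6, 7}  B5 = {1, 3, 5, 6}
Tree: B1–B2, B2–B3, B3–B4, B1–B5

The largest bag has 4 vertices, giving width 3; this decomposition certifies tw(G) ≤ 3. For the lower bound, the 4 vertices {1, 3, 6, 8} are pairwise adjacent, and any tree decomposition puts a clique entirely inside one bag — forcing width ≥ 3. Hence tw(G) = 3 exactly.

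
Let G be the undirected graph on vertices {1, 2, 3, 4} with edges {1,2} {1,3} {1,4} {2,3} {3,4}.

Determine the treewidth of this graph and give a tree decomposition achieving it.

Every bag has size at most 3, so the width is 3 − 1 = 2 and tw(G) ≤ 2. On the other hand G contains the 3-clique {1, 2, 3}. A clique must lie in a single bag of any decomposition, so no decomposition can have width below 2. The upper and lower bounds meet at 2, so that is the treewidth.

Treewidth 2.
One optimal decomposition is:
Bags: B1 = {1, 2, 3}  B2 = {1, 3, 4}
Tree: B1–B2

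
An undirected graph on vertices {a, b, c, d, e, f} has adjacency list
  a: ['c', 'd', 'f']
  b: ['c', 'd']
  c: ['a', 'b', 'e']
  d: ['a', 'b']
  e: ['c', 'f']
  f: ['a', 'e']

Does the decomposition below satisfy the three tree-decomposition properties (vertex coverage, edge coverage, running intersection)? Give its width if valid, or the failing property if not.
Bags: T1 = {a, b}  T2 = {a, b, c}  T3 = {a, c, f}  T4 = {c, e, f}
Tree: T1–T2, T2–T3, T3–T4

A tree decomposition must satisfy three properties: every vertex lies in some bag; for every edge, both endpoints lie together in some bag; and for every vertex, the bags containing it form a connected subtree. Here vertex d appears in no bag, so the decomposition is invalid.

No — vertex d appears in no bag.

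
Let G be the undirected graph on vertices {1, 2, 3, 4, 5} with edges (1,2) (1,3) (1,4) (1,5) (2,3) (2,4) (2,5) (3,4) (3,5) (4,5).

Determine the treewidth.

A width-4 tree decomposition is:
Bags: B1 = {1, 2, 3, 4, 5}
Tree: (single bag)
A single bag containing all 5 vertices is trivially a valid decomposition of width 4. Conversely, {1, 2, 3, 4, 5} is a clique of size 5, and the vertices of any clique must share a bag in every tree decomposition; so some bag has ≥ 5 vertices and tw(G) ≥ 4. Therefore the treewidth is 4.

4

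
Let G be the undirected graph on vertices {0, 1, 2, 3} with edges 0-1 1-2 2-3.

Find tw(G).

A width-1 tree decomposition is:
Bags: B1 = {0, 1}  B2 = {1, 2}  B3 = {2, 3}
Tree: B1–B2, B2–B3
The largest bag has 2 vertices, giving width 1; this decomposition certifies tw(G) ≤ 1. Any graph with an edge has treewidth ≥ 1, and G has the edge 0–1. Therefore the treewidth is 1.

1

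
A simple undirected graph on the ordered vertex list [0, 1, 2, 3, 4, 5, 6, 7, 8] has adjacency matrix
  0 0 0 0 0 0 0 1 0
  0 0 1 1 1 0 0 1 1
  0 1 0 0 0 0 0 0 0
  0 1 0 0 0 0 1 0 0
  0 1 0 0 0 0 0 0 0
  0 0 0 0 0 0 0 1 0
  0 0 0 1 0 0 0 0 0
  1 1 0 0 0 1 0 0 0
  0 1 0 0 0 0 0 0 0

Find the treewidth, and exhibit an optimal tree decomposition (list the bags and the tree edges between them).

Treewidth 1.
One optimal decomposition is:
Bags: B1 = {1, 4}  B2 = {1, 8}  B3 = {1, 3}  B4 = {3, 6}  B5 = {1, 7}  B6 = {0, 7}  B7 = {5, 7}  B8 = {1, 2}
Tree: B1–B2, B1–B3, B3–B4, B1–B5, B5–B6, B6–B7, B5–B8

Every bag has size at most 2, so the width is 2 − 1 = 1 and tw(G) ≤ 1. Since G has at least one edge (e.g. 1–4), it is not an edgeless graph, so tw(G) ≥ 1. Therefore the treewidth is 1.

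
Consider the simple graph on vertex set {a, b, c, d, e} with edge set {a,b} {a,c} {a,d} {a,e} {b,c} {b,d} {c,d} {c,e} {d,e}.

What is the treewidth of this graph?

3

A width-3 tree decomposition is:
Bags: B1 = {a, b, c, d}  B2 = {a, c, d, e}
Tree: B1–B2
Every bag has size at most 4, so the width is 4 − 1 = 3 and tw(G) ≤ 3. For the lower bound, the 4 vertices {a, c, d, e} are pairwise adjacent, and any tree decomposition puts a clique entirely inside one bag — forcing width ≥ 3. Combining the bounds, tw(G) = 3.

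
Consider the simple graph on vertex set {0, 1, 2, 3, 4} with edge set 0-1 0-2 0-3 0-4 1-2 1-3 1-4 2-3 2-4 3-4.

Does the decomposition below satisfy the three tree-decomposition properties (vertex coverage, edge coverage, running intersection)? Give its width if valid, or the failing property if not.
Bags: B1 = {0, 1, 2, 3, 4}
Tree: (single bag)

Checking the three conditions: (i) the bags cover all of {0, 1, 2, 3, 4}; (ii) for each edge, some bag contains both endpoints; (iii) the bags containing any fixed vertex form a subtree. All hold, so the decomposition is valid with width 5 − 1 = 4.

Yes; width 4.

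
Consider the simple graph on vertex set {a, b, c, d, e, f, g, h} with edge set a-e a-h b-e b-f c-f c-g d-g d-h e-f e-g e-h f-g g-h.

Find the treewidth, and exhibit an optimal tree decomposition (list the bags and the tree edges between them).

The largest bag has 3 vertices, giving width 2; this decomposition certifies tw(G) ≤ 2. On the other hand G contains the 3-clique {d, g, h}. A clique must lie in a single bag of any decomposition, so no decomposition can have width below 2. Therefore the treewidth is 2.

Treewidth 2.
One such decomposition:
Bags: B1 = {a, e, h}  B2 = {e, g, h}  B3 = {e, f, g}  B4 = {c, f, g}  B5 = {d, g, h}  B6 = {b, e, f}
Tree: B1–B2, B2–B3, B3–B4, B2–B5, B3–B6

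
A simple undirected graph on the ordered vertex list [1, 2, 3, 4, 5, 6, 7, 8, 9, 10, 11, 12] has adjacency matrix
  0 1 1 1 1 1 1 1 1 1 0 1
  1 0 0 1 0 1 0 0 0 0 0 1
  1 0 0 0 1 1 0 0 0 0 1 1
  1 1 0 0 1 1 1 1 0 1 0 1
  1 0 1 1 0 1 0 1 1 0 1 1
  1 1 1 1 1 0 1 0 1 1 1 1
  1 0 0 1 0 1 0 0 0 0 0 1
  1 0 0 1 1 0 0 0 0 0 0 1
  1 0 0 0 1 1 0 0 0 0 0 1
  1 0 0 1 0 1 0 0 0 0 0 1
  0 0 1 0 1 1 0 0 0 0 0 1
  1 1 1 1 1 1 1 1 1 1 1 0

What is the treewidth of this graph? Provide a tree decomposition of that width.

Each bag holds 5 vertices, so the decomposition has width 4, which upper-bounds the treewidth. For the lower bound, the 5 vertices {1, 4, 5, 8, 12} are pairwise adjacent, and any tree decomposition puts a clique entirely inside one bag — forcing width ≥ 4. Hence tw(G) = 4 exactly.

Treewidth 4.
Bags: B1 = {1, 4, 5, 6, 12}  B2 = {1, 4, 6, 7, 12}  B3 = {1, 2, 4, 6, 12}  B4 = {1, 3, 5, 6, 12}  B5 = {3, 5, 6, 11, 12}  B6 = {1, 4, 6, 10, 12}  B7 = {1, 5, 6, 9, 12}  B8 = {1, 4, 5, 8, 12}
Tree: B1–B2, B1–B3, B1–B4, B4–B5, B1–B6, B4–B7, B1–B8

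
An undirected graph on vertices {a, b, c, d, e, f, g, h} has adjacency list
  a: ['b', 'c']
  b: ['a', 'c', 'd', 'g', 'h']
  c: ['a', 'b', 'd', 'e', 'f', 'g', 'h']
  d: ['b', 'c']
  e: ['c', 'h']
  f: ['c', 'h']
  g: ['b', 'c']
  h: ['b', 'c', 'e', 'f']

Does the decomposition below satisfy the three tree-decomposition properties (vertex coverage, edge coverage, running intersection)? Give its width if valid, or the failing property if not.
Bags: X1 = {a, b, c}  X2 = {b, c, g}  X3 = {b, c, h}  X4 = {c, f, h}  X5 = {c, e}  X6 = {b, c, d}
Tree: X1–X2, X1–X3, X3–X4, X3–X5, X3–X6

A tree decomposition must satisfy three properties: every vertex lies in some bag; for every edge, both endpoints lie together in some bag; and for every vertex, the bags containing it form a connected subtree. Here edge (h,e) lies in no bag, so the decomposition is invalid.

No — edge (h,e) lies in no bag.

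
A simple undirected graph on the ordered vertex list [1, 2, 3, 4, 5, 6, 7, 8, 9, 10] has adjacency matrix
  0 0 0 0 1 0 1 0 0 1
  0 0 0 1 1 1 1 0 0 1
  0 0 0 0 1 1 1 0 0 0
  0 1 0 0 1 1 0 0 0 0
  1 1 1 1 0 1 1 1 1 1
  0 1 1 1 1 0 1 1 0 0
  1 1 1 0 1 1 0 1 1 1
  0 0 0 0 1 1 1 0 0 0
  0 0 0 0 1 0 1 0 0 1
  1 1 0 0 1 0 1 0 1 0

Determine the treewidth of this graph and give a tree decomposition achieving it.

Every bag has size at most 4, so the width is 4 − 1 = 3 and tw(G) ≤ 3. Conversely, {2, 4, 5, 6} is a clique of size 4, and the vertices of any clique must share a bag in every tree decomposition; so some bag has ≥ 4 vertices and tw(G) ≥ 3. Therefore the treewidth is 3.

Treewidth 3.
Bags: B1 = {2, 5, 6, 7}  B2 = {2, 5, 7, 10}  B3 = {2, 4, 5, 6}  B4 = {1, 5, 7, 10}  B5 = {5, 7, 9, 10}  B6 = {5, 6, 7, 8}  B7 = {3, 5, 6, 7}
Tree: B1–B2, B1–B3, B2–B4, B2–B5, B1–B6, B1–B7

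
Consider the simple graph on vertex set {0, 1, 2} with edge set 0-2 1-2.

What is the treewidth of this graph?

A width-1 tree decomposition is:
Bags: B1 = {0, 2}  B2 = {1, 2}
Tree: B1–B2
The largest bag has 2 vertices, giving width 1; this decomposition certifies tw(G) ≤ 1. Since G has at least one edge (e.g. 2–0), it is not an edgeless graph, so tw(G) ≥ 1. Hence tw(G) = 1 exactly.

1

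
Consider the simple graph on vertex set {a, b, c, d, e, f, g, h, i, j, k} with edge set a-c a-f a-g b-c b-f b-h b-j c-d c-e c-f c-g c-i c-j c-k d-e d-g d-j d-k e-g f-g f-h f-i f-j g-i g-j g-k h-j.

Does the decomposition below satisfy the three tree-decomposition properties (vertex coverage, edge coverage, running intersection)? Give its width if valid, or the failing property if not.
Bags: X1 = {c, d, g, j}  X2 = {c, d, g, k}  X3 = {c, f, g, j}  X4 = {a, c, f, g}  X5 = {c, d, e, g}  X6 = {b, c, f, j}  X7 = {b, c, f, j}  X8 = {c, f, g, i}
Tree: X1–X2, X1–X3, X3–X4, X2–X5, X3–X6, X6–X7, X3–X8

A tree decomposition must satisfy three properties: every vertex lies in some bag; for every edge, both endpoints lie together in some bag; and for every vertex, the bags containing it form a connected subtree. Here vertex h appears in no bag, so the decomposition is invalid.

No — vertex h appears in no bag.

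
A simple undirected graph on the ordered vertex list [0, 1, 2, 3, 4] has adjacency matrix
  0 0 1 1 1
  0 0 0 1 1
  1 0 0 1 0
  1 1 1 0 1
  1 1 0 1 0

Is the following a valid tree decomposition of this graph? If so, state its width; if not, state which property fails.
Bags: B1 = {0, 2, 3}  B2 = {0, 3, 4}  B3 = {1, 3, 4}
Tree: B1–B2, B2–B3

Yes; width 2.

Checking the three conditions: (i) the bags cover all of {0, 1, 2, 3, 4}; (ii) for each edge, some bag contains both endpoints; (iii) the bags containing any fixed vertex form a subtree. All hold, so the decomposition is valid with width 3 − 1 = 2.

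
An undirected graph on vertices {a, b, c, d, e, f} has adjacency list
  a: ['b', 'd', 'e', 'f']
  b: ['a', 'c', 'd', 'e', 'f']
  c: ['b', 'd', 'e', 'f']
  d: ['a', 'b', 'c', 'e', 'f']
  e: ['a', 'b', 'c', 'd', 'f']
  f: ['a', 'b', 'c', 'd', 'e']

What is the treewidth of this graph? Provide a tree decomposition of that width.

Treewidth 4.
One optimal decomposition is:
Bags: B1 = {a, b, d, e, f}  B2 = {b, c, d, e, f}
Tree: B1–B2

Every bag has size at most 5, so the width is 5 − 1 = 4 and tw(G) ≤ 4. Conversely, {b, c, d, e, f} is a clique of size 5, and the vertices of any clique must share a bag in every tree decomposition; so some bag has ≥ 5 vertices and tw(G) ≥ 4. The upper and lower bounds meet at 4, so that is the treewidth.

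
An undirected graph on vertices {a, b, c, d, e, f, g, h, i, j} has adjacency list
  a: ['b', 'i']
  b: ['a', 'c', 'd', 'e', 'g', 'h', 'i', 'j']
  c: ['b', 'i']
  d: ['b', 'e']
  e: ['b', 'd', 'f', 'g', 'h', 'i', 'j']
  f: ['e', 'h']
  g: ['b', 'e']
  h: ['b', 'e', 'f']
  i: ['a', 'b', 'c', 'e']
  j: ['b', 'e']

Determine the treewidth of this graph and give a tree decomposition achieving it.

Each bag holds 3 vertices, so the decomposition has width 2, which upper-bounds the treewidth. On the other hand G contains the 3-clique {e, f, h}. A clique must lie in a single bag of any decomposition, so no decomposition can have width below 2. Hence tw(G) = 2 exactly.

Treewidth 2.
Bags: B1 = {b, e, h}  B2 = {e, f, h}  B3 = {b, d, e}  B4 = {b, e, g}  B5 = {b, e, j}  B6 = {b, e, i}  B7 = {b, c, i}  B8 = {a, b, i}
Tree: B1–B2, B1–B3, B3–B4, B4–B5, B3–B6, B6–B7, B7–B8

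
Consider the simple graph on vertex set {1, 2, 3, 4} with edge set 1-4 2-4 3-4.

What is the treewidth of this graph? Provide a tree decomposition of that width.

Each bag holds 2 vertices, so the decomposition has width 1, which upper-bounds the treewidth. Since G has at least one edge (e.g. 3–4), it is not an edgeless graph, so tw(G) ≥ 1. The upper and lower bounds meet at 1, so that is the treewidth.

Treewidth 1.
Bags: B1 = {3, 4}  B2 = {1, 4}  B3 = {2, 4}
Tree: B1–B2, B1–B3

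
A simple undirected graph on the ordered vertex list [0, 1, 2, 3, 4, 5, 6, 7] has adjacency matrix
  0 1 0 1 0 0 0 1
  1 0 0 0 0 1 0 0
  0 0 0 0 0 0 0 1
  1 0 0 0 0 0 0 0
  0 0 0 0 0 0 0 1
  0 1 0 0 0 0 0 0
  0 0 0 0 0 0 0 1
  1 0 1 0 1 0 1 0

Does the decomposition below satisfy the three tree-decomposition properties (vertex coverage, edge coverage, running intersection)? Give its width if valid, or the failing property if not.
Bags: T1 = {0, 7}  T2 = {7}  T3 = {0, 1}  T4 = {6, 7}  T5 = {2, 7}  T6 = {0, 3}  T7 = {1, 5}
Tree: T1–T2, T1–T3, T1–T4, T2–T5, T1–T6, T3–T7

No — vertex 4 appears in no bag.

A tree decomposition must satisfy three properties: every vertex lies in some bag; for every edge, both endpoints lie together in some bag; and for every vertex, the bags containing it form a connected subtree. Here vertex 4 appears in no bag, so the decomposition is invalid.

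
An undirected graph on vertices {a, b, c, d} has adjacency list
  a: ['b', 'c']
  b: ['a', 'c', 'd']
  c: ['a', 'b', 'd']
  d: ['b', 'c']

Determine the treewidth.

2

A width-2 tree decomposition is:
Bags: B1 = {b, c, d}  B2 = {a, b, c}
Tree: B1–B2
Every bag has size at most 3, so the width is 3 − 1 = 2 and tw(G) ≤ 2. For the lower bound, the 3 vertices {b, c, d} are pairwise adjacent, and any tree decomposition puts a clique entirely inside one bag — forcing width ≥ 2. Hence tw(G) = 2 exactly.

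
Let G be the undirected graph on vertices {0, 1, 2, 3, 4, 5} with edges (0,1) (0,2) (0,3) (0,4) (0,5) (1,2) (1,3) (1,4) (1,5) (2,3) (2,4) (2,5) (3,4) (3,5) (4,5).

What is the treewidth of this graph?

5

A width-5 tree decomposition is:
Bags: B1 = {0, 1, 2, 3, 4, 5}
Tree: (single bag)
A single bag containing all 6 vertices is trivially a valid decomposition of width 5. On the other hand G contains the 6-clique {0, 1, 2, 3, 4, 5}. A clique must lie in a single bag of any decomposition, so no decomposition can have width below 5. Therefore the treewidth is 5.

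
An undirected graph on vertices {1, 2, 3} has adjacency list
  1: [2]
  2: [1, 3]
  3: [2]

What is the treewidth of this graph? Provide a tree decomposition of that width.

Treewidth 1.
Bags: B1 = {1, 2}  B2 = {2, 3}
Tree: B1–B2

The largest bag has 2 vertices, giving width 1; this decomposition certifies tw(G) ≤ 1. Since G has at least one edge (e.g. 1–2), it is not an edgeless graph, so tw(G) ≥ 1. The upper and lower bounds meet at 1, so that is the treewidth.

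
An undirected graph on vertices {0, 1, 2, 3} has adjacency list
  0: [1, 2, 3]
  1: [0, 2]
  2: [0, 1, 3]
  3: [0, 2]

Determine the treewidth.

A width-2 tree decomposition is:
Bags: B1 = {0, 1, 2}  B2 = {0, 2, 3}
Tree: B1–B2
Every bag has size at most 3, so the width is 3 − 1 = 2 and tw(G) ≤ 2. For the lower bound, the 3 vertices {0, 1, 2} are pairwise adjacent, and any tree decomposition puts a clique entirely inside one bag — forcing width ≥ 2. Combining the bounds, tw(G) = 2.

2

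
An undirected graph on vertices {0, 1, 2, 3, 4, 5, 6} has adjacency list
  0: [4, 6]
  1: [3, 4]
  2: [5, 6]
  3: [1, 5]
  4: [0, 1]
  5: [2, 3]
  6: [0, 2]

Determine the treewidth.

2

A width-2 tree decomposition is:
Bags: B1 = {0, 2, 6}  B2 = {0, 2, 4}  B3 = {1, 2, 4}  B4 = {1, 2, 3}  B5 = {2, 3, 5}
Tree: B1–B2, B2–B3, B3–B4, B4–B5
Each bag holds 3 vertices, so the decomposition has width 2, which upper-bounds the treewidth. The edges 2–6–0–4–1–3–5–2 form a cycle, so G is not a tree and its treewidth is at least 2. Hence tw(G) = 2 exactly.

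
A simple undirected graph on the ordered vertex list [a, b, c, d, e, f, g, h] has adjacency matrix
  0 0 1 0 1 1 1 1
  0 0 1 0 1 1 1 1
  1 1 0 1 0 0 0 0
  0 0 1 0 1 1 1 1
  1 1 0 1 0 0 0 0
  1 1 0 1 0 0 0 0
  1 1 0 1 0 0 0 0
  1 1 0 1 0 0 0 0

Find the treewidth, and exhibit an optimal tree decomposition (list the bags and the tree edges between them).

Treewidth 3.
One such decomposition:
Bags: B1 = {a, b, d, g}  B2 = {a, b, c, d}  B3 = {a, b, d, e}  B4 = {a, b, d, h}  B5 = {a, b, d, f}
Tree: B1–B2, B2–B3, B3–B4, B4–B5

Each bag holds 4 vertices, so the decomposition has width 3, which upper-bounds the treewidth. For the lower bound: the 4 vertex sets {d,g}, {a,c}, {b}, {e} are disjoint, each induces a connected subgraph, and every pair is joined by at least one edge of G. Contracting each set to a single vertex therefore yields K_{4} as a minor, and since treewidth is minor-monotone, tw(G) ≥ tw(K_{4}) = 3. Therefore the treewidth is 3.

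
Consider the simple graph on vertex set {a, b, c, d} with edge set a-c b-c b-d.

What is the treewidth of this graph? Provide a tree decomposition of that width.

The largest bag has 2 vertices, giving width 1; this decomposition certifies tw(G) ≤ 1. Since G has at least one edge (e.g. b–c), it is not an edgeless graph, so tw(G) ≥ 1. Hence tw(G) = 1 exactly.

Treewidth 1.
One such decomposition:
Bags: B1 = {b, c}  B2 = {a, c}  B3 = {b, d}
Tree: B1–B2, B1–B3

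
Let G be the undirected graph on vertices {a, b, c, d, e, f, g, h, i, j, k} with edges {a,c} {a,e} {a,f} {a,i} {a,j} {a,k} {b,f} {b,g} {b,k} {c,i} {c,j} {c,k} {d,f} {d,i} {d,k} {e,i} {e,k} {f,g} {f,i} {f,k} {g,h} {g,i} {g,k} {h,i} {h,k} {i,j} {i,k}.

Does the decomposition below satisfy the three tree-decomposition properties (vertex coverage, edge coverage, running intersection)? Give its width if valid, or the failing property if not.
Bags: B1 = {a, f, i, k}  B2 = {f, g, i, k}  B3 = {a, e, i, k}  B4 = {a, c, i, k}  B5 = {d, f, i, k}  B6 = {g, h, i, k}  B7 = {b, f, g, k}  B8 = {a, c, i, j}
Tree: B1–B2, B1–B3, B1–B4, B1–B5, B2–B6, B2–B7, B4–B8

Vertex coverage: the bags together contain {a, b, c, d, e, f, g, h, i, j, k}, the full vertex set. Edge coverage: each edge of G has both endpoints in at least one bag. Running intersection: for every vertex, the bags containing it form a connected subtree. All three properties hold, so this is a valid tree decomposition of width max|bag| − 1 = 3, and hence tw(G) ≤ 3.

Yes; width 3.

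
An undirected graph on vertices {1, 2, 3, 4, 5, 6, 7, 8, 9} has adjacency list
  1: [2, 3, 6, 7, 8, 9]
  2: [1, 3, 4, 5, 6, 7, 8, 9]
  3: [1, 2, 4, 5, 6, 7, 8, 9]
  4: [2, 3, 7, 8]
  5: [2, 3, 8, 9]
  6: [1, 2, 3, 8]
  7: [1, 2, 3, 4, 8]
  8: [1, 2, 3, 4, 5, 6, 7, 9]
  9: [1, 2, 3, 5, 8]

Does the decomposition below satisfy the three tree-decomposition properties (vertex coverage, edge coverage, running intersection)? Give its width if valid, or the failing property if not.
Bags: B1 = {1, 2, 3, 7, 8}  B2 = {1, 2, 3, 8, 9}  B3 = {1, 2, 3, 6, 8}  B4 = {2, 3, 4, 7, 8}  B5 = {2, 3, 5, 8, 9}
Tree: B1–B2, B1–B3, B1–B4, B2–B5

Yes; width 4.

Checking the three conditions: (i) the bags cover all of {1, 2, 3, 4, 5, 6, 7, 8, 9}; (ii) for each edge, some bag contains both endpoints; (iii) the bags containing any fixed vertex form a subtree. All hold, so the decomposition is valid with width 5 − 1 = 4.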